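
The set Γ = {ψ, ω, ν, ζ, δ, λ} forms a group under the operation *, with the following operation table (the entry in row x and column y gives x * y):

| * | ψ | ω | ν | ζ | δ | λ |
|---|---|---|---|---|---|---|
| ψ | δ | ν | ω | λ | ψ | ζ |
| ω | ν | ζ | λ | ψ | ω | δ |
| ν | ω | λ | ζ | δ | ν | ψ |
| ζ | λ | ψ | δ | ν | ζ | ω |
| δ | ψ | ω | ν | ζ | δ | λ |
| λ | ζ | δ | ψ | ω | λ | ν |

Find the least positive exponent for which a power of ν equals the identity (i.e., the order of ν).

3

The identity element is δ (its row matches the header).
ν^1 = ν
ν^2 = ν * ν = ζ
ν^3 = ζ * ν = δ
The first power of ν equal to the identity is ν^3, so ord(ν) = 3.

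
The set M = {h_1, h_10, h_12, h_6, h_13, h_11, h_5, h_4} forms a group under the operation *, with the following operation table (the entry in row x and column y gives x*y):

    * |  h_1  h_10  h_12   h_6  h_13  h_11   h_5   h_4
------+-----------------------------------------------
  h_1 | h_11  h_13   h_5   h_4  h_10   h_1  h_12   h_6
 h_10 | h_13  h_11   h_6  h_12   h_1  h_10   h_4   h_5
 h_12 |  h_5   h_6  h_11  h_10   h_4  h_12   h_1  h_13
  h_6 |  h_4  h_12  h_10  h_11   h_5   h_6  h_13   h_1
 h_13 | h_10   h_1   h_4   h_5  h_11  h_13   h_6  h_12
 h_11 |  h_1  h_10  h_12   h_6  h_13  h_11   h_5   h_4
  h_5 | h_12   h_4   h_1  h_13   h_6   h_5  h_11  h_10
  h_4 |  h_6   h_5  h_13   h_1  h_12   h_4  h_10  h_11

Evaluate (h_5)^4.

h_11

h_5^1 = h_5
h_5^2 = h_5*h_5 = h_11
h_5^3 = h_11*h_5 = h_5
h_5^4 = h_5*h_5 = h_11
(Structurally, M here is isomorphic to the elementary abelian group (Z_2)^3.)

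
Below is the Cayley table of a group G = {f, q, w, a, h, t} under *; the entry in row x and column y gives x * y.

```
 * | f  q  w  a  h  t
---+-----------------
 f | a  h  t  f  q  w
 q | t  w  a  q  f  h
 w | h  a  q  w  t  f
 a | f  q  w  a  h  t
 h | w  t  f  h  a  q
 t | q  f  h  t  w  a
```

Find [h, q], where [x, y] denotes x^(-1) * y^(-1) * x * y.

w

Identity is a; from the table h^(-1) = h and q^(-1) = w.
h * w = f
f * h = q
q * q = w
(Structurally, G here is isomorphic to the symmetric group S_3.)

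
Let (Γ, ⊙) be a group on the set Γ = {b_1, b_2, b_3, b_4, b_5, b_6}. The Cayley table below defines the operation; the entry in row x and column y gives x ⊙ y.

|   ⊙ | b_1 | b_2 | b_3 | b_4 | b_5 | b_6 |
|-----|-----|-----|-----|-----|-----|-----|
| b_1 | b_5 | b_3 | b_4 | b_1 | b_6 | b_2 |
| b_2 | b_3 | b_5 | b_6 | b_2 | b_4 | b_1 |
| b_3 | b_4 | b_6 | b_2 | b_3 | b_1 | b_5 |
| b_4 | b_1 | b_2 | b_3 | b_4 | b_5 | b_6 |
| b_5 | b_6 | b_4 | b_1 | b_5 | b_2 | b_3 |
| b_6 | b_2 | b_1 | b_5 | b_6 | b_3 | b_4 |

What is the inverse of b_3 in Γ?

First locate the identity: row b_4 matches the header, so b_4 is the identity.
Scan row b_3 for b_4: b_3 ⊙ b_1 = b_4. Hence b_3^(-1) = b_1.
(Structurally, Γ here is isomorphic to the cyclic group Z_6.)

b_1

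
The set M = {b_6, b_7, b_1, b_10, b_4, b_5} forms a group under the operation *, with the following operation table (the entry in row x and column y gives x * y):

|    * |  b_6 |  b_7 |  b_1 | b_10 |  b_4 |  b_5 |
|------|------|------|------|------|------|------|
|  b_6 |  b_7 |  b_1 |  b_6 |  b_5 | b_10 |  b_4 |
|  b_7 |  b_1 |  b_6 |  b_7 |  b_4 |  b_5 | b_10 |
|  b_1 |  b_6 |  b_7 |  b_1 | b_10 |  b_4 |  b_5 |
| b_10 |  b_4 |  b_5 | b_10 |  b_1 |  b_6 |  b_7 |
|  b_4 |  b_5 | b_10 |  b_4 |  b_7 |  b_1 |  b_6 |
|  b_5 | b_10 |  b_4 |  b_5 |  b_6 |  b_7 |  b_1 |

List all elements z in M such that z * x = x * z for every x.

An element z is central iff its row equals its column in the table.
For b_10: b_10 * b_6 = b_4 ≠ b_5 = b_6 * b_10, so b_10 ∉ Z.
Checking each element this way leaves Z(M) = {b_1}.

{b_1}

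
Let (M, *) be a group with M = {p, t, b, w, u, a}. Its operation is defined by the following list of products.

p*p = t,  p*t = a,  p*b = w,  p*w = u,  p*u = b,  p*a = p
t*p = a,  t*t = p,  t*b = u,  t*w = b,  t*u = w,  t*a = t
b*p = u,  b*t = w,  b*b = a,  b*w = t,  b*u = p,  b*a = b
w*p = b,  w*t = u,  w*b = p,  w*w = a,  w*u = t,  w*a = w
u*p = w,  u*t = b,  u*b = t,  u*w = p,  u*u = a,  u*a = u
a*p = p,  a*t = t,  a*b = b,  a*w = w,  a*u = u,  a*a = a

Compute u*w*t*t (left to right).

u*w = p
p*t = a
a*t = t

t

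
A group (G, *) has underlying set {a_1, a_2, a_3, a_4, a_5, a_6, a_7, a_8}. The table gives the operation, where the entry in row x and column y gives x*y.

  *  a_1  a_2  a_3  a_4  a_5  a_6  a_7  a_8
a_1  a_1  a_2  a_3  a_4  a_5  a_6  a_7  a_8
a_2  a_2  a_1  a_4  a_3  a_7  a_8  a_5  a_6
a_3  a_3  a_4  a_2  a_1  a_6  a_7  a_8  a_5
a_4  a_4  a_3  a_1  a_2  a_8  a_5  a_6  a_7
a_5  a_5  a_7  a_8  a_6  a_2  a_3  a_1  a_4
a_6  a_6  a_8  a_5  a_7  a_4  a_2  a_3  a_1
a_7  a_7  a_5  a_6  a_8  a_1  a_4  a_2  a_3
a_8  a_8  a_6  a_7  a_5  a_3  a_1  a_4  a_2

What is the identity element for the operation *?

a_1

The identity e satisfies e*x = x for all x, so its row in the table reproduces the column headers.
Row a_1 reads: a_1, a_2, a_3, a_4, a_5, a_6, a_7, a_8 — exactly the header order. So a_1 is the identity.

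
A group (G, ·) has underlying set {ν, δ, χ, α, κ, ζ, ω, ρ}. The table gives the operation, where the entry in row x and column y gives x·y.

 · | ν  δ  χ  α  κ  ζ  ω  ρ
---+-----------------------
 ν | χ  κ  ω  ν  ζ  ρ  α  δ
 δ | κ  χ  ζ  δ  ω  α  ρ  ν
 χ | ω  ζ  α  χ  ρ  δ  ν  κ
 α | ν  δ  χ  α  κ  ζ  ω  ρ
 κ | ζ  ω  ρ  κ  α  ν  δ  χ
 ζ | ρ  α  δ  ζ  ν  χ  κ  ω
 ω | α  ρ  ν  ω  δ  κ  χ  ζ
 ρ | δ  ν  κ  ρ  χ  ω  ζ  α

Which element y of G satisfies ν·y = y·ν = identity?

First locate the identity: row α matches the header, so α is the identity.
Scan row ν for α: ν·ω = α. Hence ν^(-1) = ω.

ω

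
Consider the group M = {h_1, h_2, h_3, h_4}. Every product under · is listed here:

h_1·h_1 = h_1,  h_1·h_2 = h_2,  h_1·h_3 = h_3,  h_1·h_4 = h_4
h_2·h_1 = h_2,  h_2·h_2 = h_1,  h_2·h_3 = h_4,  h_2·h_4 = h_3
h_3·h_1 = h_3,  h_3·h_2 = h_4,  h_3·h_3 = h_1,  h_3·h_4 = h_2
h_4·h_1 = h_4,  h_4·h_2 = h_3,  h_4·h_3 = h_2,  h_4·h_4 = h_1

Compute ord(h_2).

2

The identity element is h_1 (its row matches the header).
h_2^1 = h_2
h_2^2 = h_2·h_2 = h_1
The first power of h_2 equal to the identity is h_2^2, so ord(h_2) = 2.
(Structurally, M here is isomorphic to the Klein four-group V_4.)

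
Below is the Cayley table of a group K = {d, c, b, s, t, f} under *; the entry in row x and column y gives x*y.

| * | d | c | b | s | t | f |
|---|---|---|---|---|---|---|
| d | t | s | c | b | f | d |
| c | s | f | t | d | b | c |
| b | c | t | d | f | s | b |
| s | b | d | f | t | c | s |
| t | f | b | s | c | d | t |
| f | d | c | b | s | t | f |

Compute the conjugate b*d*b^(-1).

The identity is f. In row b, the entry f sits in column s, so b^(-1) = s.
b*d = c
c*s = d

d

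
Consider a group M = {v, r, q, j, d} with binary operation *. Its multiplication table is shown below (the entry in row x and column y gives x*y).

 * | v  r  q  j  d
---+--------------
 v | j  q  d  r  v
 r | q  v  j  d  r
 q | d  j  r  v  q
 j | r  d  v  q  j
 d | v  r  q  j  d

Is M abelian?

Check whether the table is symmetric across its main diagonal.
Every entry (row x, col y) equals the entry (row y, col x), so M is abelian.
(In fact M ≅ the cyclic group Z_5.)

Yes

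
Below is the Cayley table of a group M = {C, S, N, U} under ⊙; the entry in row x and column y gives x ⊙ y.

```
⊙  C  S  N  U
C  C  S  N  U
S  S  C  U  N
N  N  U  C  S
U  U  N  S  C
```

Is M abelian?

Check whether the table is symmetric across its main diagonal.
Every entry (row x, col y) equals the entry (row y, col x), so M is abelian.
(In fact M ≅ the Klein four-group V_4.)

Yes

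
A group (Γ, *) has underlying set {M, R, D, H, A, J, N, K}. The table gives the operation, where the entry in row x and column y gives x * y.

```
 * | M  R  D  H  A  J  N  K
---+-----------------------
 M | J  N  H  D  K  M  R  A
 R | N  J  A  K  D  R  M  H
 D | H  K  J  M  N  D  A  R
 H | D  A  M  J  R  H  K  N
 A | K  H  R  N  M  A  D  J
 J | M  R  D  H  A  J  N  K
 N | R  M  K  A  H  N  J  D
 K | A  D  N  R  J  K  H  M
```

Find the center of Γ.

An element z is central iff its row equals its column in the table.
For D: D * K = R ≠ N = K * D, so D ∉ Z.
Checking each element this way leaves Z(Γ) = {J, M}.

{J, M}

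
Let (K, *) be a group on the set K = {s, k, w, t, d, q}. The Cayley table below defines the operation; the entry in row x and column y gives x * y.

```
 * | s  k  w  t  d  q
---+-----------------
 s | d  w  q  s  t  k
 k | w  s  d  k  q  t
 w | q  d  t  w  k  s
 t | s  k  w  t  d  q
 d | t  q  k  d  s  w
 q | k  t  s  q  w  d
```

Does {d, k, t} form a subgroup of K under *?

No

d * d = s, which is not in {d, k, t}.
The subset is not closed under *, so it is not a subgroup.
(Structurally, K here is isomorphic to the cyclic group Z_6.)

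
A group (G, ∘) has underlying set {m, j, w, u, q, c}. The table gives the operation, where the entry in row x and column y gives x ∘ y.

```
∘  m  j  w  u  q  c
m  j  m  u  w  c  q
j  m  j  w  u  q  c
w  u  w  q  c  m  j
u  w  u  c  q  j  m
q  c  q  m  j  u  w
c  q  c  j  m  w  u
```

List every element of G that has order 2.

Identity is j. Compute the order of each non-identity element by repeated multiplication:
  m: m → j  (order 2)
  w: w → q → m → u → c → j  (order 6)
  u: u → q → j  (order 3)
  q: q → u → j  (order 3)
  c: c → u → m → q → w → j  (order 6)
Elements of order 2: {m}.

{m}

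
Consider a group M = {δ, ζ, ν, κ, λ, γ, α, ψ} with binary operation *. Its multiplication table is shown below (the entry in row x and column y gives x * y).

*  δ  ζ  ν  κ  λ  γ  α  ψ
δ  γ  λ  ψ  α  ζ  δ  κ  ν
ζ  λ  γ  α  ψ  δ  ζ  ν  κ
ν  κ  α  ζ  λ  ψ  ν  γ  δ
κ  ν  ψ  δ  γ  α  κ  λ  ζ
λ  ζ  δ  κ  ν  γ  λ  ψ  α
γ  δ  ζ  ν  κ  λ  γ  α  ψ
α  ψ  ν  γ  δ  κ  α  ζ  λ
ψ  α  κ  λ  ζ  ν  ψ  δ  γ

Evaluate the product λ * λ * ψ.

λ * λ = γ
γ * ψ = ψ

ψ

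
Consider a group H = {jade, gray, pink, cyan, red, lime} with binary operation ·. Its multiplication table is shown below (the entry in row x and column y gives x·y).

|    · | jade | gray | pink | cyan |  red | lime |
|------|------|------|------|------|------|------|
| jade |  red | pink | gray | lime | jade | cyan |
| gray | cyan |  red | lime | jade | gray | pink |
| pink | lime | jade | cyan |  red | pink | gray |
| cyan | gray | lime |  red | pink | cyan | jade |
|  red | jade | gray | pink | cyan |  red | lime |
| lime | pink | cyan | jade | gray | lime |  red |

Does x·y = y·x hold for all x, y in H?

cyan·gray = lime but gray·cyan = jade.
Since cyan and gray do not commute, H is not abelian.

No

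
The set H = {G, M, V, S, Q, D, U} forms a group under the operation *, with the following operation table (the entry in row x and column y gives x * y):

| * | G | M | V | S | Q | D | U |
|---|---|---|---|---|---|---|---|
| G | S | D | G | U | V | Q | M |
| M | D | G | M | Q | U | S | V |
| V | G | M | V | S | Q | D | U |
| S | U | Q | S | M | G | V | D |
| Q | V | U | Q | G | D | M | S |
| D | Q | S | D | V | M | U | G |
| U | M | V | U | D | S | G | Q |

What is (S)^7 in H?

V

S^1 = S
S^2 = S * S = M
S^3 = M * S = Q
S^4 = Q * S = G
S^5 = G * S = U
S^6 = U * S = D
S^7 = D * S = V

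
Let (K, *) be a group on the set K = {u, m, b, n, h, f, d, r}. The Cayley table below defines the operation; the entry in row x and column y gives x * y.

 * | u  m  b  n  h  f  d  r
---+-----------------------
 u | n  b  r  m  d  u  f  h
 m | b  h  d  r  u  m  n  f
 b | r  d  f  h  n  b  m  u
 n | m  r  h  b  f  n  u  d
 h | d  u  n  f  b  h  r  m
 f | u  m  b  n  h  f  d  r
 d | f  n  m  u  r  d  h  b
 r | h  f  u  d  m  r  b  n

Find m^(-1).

First locate the identity: row f matches the header, so f is the identity.
Scan row m for f: m * r = f. Hence m^(-1) = r.

r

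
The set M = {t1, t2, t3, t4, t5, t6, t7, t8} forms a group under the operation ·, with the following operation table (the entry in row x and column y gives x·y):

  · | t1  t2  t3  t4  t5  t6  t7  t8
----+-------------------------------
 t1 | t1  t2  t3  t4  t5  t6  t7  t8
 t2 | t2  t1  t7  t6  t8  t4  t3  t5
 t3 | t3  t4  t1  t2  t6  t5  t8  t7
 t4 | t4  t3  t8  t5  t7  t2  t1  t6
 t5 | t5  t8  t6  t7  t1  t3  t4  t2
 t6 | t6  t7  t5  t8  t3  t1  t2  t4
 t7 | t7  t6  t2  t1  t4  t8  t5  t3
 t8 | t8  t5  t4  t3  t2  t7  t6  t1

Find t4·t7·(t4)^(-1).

The identity is t1. In row t4, the entry t1 sits in column t7, so t4^(-1) = t7.
t4·t7 = t1
t1·t7 = t7

t7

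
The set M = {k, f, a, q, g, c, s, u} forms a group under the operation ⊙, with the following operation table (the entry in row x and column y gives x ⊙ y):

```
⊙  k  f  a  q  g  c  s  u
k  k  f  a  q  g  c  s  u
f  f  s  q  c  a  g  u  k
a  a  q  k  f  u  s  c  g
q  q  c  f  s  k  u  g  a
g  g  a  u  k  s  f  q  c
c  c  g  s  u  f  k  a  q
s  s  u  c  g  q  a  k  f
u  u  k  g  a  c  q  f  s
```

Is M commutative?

Check whether the table is symmetric across its main diagonal.
Every entry (row x, col y) equals the entry (row y, col x), so M is abelian.
(In fact M ≅ Z_2 x Z_4.)

Yes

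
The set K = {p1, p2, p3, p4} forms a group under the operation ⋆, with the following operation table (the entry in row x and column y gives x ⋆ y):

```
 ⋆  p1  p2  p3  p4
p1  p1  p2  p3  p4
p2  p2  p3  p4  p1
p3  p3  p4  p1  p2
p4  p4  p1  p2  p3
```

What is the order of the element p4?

The identity element is p1 (its row matches the header).
p4^1 = p4
p4^2 = p4 ⋆ p4 = p3
p4^3 = p3 ⋆ p4 = p2
p4^4 = p2 ⋆ p4 = p1
The first power of p4 equal to the identity is p4^4, so ord(p4) = 4.

4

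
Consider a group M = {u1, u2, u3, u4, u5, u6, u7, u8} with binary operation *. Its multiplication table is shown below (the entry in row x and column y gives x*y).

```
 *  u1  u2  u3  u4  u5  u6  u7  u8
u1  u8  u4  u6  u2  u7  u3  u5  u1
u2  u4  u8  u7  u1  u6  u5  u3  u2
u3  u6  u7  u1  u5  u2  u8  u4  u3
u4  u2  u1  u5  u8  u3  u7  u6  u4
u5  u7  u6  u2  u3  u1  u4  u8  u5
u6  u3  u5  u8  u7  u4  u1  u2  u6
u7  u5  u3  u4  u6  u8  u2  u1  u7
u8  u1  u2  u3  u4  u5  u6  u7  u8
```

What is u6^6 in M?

u6^1 = u6
u6^2 = u6*u6 = u1
u6^3 = u1*u6 = u3
u6^4 = u3*u6 = u8
u6^5 = u8*u6 = u6
u6^6 = u6*u6 = u1

u1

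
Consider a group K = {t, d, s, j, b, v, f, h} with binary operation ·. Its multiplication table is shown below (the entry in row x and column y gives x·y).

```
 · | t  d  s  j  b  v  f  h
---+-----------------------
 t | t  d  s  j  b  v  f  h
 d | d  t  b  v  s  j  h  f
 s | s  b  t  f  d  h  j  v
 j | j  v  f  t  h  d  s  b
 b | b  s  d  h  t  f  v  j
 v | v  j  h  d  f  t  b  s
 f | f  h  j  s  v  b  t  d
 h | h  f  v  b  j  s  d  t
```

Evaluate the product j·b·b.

j

j·b = h
h·b = j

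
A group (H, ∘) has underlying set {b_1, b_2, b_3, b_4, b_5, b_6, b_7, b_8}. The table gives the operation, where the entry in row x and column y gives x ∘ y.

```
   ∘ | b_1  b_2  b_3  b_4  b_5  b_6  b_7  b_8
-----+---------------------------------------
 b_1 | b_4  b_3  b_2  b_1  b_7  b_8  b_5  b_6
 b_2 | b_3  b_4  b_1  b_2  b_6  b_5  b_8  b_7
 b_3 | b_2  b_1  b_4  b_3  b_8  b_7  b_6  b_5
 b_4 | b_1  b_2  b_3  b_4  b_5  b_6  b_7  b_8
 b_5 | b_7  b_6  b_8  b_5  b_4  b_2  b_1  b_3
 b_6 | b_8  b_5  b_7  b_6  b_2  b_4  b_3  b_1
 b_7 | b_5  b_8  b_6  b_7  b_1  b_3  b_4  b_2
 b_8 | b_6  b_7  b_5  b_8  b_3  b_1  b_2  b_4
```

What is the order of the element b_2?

2

The identity element is b_4 (its row matches the header).
b_2^1 = b_2
b_2^2 = b_2 ∘ b_2 = b_4
The first power of b_2 equal to the identity is b_2^2, so ord(b_2) = 2.
(Structurally, H here is isomorphic to the elementary abelian group (Z_2)^3.)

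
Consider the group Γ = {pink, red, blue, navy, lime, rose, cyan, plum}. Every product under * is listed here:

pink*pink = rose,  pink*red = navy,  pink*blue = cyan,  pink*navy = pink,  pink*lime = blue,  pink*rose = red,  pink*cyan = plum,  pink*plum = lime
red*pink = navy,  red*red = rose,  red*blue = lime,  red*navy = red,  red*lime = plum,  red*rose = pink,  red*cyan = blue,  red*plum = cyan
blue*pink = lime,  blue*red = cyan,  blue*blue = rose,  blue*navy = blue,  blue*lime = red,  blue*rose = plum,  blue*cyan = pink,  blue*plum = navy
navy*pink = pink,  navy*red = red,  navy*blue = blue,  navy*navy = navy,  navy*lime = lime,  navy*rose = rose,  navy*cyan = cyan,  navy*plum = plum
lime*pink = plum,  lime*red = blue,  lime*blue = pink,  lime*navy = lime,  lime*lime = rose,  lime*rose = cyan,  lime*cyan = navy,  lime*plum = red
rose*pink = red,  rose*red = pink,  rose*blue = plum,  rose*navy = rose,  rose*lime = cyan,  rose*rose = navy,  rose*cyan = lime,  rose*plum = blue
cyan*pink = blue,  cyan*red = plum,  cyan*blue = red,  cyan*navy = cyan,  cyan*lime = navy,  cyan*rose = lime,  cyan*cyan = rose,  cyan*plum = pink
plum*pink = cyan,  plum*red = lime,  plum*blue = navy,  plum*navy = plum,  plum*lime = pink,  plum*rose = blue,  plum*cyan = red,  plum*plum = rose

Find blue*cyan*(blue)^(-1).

The identity is navy. In row blue, the entry navy sits in column plum, so blue^(-1) = plum.
blue*cyan = pink
pink*plum = lime

lime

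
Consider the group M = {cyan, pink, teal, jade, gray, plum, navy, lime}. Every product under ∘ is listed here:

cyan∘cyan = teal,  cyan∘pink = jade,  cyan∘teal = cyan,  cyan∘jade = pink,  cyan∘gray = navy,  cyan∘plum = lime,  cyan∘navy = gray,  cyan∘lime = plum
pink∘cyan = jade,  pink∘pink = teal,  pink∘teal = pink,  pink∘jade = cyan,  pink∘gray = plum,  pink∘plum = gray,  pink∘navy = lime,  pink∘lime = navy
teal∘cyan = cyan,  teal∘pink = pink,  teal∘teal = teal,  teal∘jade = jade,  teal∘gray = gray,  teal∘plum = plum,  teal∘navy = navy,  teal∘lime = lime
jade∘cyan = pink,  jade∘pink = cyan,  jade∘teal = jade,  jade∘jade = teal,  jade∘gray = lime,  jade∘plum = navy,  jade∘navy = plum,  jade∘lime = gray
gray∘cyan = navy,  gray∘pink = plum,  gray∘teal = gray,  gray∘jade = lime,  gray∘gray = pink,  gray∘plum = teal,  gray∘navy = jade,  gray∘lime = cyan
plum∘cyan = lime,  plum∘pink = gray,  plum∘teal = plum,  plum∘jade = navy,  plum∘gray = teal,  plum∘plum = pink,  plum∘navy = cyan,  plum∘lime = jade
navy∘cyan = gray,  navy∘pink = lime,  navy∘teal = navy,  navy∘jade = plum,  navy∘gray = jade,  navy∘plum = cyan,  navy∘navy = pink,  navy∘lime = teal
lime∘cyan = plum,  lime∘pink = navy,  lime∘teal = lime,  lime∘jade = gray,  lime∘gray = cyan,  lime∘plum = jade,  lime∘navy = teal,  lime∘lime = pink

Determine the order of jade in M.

2

The identity element is teal (its row matches the header).
jade^1 = jade
jade^2 = jade ∘ jade = teal
The first power of jade equal to the identity is jade^2, so ord(jade) = 2.
(Structurally, M here is isomorphic to Z_2 x Z_4.)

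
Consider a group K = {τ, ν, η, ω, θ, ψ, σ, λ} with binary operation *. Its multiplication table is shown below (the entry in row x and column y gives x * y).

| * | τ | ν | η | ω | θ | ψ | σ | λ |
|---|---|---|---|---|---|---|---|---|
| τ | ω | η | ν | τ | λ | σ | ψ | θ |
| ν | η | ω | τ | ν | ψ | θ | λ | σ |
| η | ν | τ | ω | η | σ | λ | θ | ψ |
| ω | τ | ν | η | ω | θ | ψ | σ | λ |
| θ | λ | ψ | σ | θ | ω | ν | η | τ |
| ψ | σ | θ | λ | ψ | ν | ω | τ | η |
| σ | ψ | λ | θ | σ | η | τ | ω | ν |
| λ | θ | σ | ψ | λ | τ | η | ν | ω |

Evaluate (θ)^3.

θ^1 = θ
θ^2 = θ * θ = ω
θ^3 = ω * θ = θ

θ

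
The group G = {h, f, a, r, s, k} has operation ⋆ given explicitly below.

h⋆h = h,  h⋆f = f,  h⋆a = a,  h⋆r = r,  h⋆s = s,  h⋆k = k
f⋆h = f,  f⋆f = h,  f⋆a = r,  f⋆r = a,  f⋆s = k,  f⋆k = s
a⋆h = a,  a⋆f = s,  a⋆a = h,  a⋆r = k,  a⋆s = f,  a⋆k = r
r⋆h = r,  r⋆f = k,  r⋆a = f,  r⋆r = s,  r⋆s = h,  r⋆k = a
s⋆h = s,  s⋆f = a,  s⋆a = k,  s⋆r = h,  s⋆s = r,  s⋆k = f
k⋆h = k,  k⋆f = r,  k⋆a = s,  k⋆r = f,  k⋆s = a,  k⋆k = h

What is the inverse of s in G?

First locate the identity: row h matches the header, so h is the identity.
Scan row s for h: s ⋆ r = h. Hence s^(-1) = r.
(Structurally, G here is isomorphic to the symmetric group S_3.)

r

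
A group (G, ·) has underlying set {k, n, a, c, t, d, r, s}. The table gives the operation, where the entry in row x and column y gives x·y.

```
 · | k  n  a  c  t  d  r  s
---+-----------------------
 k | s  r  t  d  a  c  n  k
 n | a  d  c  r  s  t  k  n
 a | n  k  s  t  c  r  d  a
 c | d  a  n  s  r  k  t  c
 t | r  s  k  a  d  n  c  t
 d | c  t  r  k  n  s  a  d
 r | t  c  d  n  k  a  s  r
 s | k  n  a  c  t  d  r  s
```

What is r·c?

Read row r, column c: r·c = n.
(Structurally, G here is isomorphic to the dihedral group D_4.)

n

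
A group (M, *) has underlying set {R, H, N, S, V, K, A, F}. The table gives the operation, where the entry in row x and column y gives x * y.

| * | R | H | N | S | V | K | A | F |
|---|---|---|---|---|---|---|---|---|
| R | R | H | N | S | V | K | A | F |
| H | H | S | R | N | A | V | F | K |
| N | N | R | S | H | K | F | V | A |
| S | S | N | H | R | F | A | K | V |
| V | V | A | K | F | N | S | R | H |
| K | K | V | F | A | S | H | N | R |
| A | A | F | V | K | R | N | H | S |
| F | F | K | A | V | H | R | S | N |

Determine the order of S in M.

The identity element is R (its row matches the header).
S^1 = S
S^2 = S * S = R
The first power of S equal to the identity is S^2, so ord(S) = 2.

2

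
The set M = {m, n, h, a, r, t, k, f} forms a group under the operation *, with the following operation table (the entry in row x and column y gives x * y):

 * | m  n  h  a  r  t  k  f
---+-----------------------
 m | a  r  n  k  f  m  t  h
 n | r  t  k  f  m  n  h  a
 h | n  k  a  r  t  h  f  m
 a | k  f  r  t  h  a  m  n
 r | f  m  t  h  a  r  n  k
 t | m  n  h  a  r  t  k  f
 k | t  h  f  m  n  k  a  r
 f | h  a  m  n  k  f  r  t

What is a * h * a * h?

a

a * h = r
r * a = h
h * h = a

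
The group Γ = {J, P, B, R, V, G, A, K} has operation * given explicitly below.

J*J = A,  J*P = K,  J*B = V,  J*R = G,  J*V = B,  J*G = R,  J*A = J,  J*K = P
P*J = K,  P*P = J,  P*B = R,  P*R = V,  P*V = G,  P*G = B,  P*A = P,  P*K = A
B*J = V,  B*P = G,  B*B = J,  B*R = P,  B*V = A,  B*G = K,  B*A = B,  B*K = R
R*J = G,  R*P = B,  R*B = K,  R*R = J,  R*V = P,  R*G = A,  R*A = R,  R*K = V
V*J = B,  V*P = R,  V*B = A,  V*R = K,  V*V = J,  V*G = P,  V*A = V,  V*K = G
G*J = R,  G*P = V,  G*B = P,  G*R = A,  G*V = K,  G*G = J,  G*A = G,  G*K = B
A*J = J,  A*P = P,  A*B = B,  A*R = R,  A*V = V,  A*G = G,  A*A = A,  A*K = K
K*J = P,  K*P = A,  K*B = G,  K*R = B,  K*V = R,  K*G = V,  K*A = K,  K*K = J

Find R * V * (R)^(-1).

B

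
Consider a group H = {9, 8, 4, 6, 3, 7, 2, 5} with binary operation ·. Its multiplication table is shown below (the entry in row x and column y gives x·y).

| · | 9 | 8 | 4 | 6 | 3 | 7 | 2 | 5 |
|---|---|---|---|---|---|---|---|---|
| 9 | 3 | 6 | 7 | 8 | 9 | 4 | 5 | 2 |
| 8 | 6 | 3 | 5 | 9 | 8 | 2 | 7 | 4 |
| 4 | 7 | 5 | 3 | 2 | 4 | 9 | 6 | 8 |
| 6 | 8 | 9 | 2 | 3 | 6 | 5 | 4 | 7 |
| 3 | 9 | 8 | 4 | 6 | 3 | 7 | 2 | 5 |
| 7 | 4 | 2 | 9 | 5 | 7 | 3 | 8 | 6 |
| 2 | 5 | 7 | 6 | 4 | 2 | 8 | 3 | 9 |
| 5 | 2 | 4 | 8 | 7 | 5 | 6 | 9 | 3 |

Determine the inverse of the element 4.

First locate the identity: row 3 matches the header, so 3 is the identity.
Scan row 4 for 3: 4·4 = 3. Hence 4^(-1) = 4.
(Structurally, H here is isomorphic to the elementary abelian group (Z_2)^3.)

4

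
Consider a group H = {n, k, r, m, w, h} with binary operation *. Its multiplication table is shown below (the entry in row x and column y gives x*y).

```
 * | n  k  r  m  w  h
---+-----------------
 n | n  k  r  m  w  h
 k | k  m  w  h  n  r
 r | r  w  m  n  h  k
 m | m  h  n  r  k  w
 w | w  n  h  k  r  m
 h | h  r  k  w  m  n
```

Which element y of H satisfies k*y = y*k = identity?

w

First locate the identity: row n matches the header, so n is the identity.
Scan row k for n: k*w = n. Hence k^(-1) = w.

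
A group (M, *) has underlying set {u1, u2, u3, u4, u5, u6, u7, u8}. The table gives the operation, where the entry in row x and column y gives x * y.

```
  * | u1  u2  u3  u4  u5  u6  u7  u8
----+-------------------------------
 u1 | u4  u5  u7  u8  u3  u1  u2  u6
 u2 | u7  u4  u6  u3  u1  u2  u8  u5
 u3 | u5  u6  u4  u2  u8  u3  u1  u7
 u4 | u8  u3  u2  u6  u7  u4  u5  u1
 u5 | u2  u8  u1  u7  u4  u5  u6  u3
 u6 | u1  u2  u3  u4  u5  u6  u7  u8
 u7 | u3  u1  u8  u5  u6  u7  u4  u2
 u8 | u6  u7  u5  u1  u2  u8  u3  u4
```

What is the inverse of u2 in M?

u3

First locate the identity: row u6 matches the header, so u6 is the identity.
Scan row u2 for u6: u2 * u3 = u6. Hence u2^(-1) = u3.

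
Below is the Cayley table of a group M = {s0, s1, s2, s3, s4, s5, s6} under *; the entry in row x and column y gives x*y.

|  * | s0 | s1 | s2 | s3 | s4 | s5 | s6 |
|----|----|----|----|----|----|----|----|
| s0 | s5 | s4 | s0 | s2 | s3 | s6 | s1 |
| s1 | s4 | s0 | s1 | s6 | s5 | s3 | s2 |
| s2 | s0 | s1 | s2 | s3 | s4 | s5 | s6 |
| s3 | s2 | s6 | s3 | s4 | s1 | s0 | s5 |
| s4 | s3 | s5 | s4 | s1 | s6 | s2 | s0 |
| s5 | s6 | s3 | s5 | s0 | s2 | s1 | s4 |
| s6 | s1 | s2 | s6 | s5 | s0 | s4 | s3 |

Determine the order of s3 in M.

The identity element is s2 (its row matches the header).
s3^1 = s3
s3^2 = s3*s3 = s4
s3^3 = s4*s3 = s1
s3^4 = s1*s3 = s6
s3^5 = s6*s3 = s5
s3^6 = s5*s3 = s0
s3^7 = s0*s3 = s2
The first power of s3 equal to the identity is s3^7, so ord(s3) = 7.

7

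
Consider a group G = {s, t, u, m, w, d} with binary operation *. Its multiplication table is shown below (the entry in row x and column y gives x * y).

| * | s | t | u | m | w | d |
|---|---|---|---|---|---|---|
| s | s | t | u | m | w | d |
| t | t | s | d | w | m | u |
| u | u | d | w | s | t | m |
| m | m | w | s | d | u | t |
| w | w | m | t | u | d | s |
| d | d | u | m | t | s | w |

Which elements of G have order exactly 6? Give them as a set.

Identity is s. Compute the order of each non-identity element by repeated multiplication:
  t: t → s  (order 2)
  u: u → w → t → d → m → s  (order 6)
  m: m → d → t → w → u → s  (order 6)
  w: w → d → s  (order 3)
  d: d → w → s  (order 3)
Elements of order 6: {m, u}.

{m, u}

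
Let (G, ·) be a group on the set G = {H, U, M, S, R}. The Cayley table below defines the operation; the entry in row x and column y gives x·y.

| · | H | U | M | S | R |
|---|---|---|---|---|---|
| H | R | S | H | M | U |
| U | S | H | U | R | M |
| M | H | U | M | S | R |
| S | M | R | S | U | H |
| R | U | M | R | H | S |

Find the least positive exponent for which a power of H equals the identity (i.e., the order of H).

5

The identity element is M (its row matches the header).
H^1 = H
H^2 = H·H = R
H^3 = R·H = U
H^4 = U·H = S
H^5 = S·H = M
The first power of H equal to the identity is H^5, so ord(H) = 5.
(Structurally, G here is isomorphic to the cyclic group Z_5.)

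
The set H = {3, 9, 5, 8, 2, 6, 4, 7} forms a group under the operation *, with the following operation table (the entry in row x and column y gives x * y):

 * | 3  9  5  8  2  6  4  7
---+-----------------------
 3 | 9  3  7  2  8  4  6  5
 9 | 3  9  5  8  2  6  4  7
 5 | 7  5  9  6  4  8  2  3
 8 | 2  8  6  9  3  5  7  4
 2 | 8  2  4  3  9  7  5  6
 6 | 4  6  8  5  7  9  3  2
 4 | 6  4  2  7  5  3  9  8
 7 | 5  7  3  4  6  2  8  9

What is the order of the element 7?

The identity element is 9 (its row matches the header).
7^1 = 7
7^2 = 7 * 7 = 9
The first power of 7 equal to the identity is 7^2, so ord(7) = 2.

2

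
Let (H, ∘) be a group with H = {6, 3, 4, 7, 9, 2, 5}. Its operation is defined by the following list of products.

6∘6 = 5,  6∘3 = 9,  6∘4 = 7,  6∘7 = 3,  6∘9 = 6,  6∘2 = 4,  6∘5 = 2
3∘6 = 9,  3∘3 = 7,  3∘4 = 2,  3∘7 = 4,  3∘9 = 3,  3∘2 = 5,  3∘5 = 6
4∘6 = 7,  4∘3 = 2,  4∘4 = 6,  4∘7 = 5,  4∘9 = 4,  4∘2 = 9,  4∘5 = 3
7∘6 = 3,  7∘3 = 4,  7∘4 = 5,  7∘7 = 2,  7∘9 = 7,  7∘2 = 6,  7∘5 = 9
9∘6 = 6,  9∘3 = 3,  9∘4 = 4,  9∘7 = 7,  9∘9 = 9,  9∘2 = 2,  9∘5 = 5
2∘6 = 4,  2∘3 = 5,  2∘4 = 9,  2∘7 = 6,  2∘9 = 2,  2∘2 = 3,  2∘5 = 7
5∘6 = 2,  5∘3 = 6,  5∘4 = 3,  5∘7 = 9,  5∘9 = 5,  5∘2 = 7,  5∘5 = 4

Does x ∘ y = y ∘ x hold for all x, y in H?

Check whether the table is symmetric across its main diagonal.
Every entry (row x, col y) equals the entry (row y, col x), so H is abelian.

Yes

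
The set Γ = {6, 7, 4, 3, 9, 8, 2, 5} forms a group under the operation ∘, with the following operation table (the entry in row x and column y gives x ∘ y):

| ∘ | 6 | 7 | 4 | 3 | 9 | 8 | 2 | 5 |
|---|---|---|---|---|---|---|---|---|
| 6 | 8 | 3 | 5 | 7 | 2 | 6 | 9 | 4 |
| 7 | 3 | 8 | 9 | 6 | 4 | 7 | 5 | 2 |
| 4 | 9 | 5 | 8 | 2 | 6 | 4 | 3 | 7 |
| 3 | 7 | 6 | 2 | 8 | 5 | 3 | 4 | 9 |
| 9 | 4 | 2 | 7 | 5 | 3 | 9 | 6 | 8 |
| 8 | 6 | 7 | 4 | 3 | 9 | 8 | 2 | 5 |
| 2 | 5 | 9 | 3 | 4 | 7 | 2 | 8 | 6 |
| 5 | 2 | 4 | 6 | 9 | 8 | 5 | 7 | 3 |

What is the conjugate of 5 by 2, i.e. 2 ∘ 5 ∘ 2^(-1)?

The identity is 8. In row 2, the entry 8 sits in column 2, so 2^(-1) = 2.
2 ∘ 5 = 6
6 ∘ 2 = 9

9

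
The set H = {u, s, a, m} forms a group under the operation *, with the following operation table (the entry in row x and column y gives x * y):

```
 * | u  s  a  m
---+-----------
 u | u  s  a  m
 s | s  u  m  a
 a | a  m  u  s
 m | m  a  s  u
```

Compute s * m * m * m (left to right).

s * m = a
a * m = s
s * m = a
(Structurally, H here is isomorphic to the Klein four-group V_4.)

a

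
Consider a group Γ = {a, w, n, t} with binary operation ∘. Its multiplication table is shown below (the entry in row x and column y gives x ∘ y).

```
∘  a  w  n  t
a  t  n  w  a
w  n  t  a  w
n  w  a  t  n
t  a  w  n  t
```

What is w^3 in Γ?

w

w^1 = w
w^2 = w ∘ w = t
w^3 = t ∘ w = w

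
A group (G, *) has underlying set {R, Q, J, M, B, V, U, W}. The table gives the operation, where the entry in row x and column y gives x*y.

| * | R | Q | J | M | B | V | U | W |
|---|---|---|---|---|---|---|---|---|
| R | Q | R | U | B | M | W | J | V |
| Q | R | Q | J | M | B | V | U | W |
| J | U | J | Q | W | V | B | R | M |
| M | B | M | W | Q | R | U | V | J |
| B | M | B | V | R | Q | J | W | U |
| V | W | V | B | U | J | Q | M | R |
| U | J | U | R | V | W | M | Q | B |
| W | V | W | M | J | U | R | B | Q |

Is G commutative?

Check whether the table is symmetric across its main diagonal.
Every entry (row x, col y) equals the entry (row y, col x), so G is abelian.

Yes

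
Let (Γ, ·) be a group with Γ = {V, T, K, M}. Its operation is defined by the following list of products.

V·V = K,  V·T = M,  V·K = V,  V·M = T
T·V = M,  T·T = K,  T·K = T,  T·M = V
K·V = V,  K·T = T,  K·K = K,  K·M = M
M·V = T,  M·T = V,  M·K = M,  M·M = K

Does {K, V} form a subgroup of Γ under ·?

Yes

{K, V} contains the identity K.
Checking products: every product of two elements of {K, V} (read from the table) lies in {K, V}, so the set is closed.
In a finite group, a nonempty closed subset is a subgroup. So {K, V} ≤ Γ.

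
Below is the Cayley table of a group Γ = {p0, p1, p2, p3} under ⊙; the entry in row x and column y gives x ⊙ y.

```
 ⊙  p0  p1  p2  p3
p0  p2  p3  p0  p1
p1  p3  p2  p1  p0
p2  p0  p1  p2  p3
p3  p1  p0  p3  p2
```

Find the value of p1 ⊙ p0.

Read row p1, column p0: p1 ⊙ p0 = p3.

p3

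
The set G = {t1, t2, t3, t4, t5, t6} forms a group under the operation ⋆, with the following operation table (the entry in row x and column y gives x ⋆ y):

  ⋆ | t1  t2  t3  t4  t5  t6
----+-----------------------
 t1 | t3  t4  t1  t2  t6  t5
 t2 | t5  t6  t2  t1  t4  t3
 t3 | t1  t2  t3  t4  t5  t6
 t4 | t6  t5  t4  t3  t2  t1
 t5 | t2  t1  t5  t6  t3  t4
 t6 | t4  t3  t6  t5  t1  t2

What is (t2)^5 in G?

t2^1 = t2
t2^2 = t2 ⋆ t2 = t6
t2^3 = t6 ⋆ t2 = t3
t2^4 = t3 ⋆ t2 = t2
t2^5 = t2 ⋆ t2 = t6

t6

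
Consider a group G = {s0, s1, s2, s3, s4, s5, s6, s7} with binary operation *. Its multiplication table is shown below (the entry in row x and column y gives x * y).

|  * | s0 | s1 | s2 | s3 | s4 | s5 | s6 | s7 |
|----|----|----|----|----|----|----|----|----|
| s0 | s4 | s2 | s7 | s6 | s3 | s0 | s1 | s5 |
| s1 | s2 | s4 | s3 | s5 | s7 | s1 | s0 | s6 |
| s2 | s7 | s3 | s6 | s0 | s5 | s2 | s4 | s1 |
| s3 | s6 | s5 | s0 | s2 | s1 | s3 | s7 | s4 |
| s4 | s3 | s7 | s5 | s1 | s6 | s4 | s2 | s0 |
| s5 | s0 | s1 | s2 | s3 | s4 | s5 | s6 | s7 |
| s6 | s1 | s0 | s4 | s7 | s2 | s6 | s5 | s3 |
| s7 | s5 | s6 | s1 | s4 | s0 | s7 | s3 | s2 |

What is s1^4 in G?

s6

s1^1 = s1
s1^2 = s1 * s1 = s4
s1^3 = s4 * s1 = s7
s1^4 = s7 * s1 = s6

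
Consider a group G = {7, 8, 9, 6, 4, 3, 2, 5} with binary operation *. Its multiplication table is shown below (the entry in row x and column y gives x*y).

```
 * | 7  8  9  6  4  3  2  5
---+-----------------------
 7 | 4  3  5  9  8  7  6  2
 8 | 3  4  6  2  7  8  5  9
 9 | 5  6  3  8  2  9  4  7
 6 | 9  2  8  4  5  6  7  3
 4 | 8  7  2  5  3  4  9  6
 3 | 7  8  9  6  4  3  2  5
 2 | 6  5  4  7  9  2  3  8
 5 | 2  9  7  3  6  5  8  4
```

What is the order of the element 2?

The identity element is 3 (its row matches the header).
2^1 = 2
2^2 = 2*2 = 3
The first power of 2 equal to the identity is 2^2, so ord(2) = 2.
(Structurally, G here is isomorphic to Z_2 x Z_4.)

2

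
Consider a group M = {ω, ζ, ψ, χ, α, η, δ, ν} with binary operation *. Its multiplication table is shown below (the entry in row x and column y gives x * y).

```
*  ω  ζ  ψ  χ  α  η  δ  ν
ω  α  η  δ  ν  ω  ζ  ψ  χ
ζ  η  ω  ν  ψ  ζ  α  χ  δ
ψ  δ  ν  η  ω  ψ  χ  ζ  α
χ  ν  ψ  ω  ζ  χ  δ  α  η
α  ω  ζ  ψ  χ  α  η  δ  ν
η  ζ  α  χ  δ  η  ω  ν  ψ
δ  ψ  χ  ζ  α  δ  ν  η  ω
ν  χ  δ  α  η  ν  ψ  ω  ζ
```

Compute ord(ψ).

The identity element is α (its row matches the header).
ψ^1 = ψ
ψ^2 = ψ * ψ = η
ψ^3 = η * ψ = χ
ψ^4 = χ * ψ = ω
ψ^5 = ω * ψ = δ
ψ^6 = δ * ψ = ζ
ψ^7 = ζ * ψ = ν
ψ^8 = ν * ψ = α
The first power of ψ equal to the identity is ψ^8, so ord(ψ) = 8.
(Structurally, M here is isomorphic to the cyclic group Z_8.)

8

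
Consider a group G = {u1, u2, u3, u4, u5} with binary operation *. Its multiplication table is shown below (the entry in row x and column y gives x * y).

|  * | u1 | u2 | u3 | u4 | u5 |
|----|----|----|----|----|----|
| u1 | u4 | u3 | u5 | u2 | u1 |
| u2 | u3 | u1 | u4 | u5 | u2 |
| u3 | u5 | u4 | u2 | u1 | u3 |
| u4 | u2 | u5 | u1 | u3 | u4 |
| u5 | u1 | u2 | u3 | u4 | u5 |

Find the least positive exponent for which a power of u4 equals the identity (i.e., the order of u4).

5

The identity element is u5 (its row matches the header).
u4^1 = u4
u4^2 = u4 * u4 = u3
u4^3 = u3 * u4 = u1
u4^4 = u1 * u4 = u2
u4^5 = u2 * u4 = u5
The first power of u4 equal to the identity is u4^5, so ord(u4) = 5.
(Structurally, G here is isomorphic to the cyclic group Z_5.)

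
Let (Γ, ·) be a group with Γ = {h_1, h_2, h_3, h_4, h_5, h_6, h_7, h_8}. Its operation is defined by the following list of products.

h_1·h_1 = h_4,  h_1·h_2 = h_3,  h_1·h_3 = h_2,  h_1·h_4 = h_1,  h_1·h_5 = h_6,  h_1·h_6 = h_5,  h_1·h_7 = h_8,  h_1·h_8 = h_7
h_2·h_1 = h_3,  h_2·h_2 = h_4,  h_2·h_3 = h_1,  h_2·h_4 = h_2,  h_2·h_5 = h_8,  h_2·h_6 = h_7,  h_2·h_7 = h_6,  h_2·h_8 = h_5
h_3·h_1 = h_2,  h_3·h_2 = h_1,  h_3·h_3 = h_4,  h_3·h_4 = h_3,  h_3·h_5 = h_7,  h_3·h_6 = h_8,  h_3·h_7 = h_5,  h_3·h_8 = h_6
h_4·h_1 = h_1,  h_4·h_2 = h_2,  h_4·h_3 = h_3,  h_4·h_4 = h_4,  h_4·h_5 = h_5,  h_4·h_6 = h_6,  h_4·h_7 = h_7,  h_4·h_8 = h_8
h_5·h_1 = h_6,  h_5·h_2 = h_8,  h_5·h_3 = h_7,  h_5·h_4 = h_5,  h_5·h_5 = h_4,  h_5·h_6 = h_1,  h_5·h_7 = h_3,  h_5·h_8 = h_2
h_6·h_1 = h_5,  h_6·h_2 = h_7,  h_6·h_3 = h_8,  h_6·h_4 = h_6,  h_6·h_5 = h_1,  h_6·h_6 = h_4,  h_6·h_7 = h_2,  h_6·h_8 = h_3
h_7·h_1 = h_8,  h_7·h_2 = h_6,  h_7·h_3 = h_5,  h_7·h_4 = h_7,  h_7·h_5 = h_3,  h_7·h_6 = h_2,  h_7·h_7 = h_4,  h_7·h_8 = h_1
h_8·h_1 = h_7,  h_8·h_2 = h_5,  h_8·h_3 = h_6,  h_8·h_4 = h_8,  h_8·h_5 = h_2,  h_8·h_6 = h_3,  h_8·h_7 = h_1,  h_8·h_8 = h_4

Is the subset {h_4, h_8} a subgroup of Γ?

{h_4, h_8} contains the identity h_4.
Checking products: every product of two elements of {h_4, h_8} (read from the table) lies in {h_4, h_8}, so the set is closed.
In a finite group, a nonempty closed subset is a subgroup. So {h_4, h_8} ≤ Γ.

Yes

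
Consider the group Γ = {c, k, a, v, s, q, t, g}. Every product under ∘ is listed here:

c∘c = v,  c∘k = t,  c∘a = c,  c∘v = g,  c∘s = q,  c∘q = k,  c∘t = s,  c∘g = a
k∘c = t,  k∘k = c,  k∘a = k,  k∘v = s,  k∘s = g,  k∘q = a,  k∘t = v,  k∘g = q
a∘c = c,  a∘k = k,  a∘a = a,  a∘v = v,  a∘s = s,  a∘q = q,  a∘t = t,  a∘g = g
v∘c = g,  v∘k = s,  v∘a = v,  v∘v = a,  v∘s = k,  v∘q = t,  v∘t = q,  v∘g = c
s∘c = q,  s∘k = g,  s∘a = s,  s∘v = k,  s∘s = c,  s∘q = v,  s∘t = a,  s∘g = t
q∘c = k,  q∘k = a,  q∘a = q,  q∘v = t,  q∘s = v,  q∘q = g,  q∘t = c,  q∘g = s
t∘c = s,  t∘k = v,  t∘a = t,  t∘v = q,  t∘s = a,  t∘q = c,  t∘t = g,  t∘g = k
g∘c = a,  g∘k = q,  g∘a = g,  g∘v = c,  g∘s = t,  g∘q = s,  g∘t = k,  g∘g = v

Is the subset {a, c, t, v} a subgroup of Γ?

No

c ∘ v = g, which is not in {a, c, t, v}.
The subset is not closed under ∘, so it is not a subgroup.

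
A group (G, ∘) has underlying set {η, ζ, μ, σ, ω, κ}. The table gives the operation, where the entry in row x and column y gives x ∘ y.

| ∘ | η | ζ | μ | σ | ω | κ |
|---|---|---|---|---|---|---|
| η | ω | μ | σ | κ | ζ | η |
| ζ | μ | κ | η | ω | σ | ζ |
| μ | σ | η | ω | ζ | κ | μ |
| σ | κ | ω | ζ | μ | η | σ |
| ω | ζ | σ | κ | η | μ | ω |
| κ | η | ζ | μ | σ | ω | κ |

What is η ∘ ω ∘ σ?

ω

η ∘ ω = ζ
ζ ∘ σ = ω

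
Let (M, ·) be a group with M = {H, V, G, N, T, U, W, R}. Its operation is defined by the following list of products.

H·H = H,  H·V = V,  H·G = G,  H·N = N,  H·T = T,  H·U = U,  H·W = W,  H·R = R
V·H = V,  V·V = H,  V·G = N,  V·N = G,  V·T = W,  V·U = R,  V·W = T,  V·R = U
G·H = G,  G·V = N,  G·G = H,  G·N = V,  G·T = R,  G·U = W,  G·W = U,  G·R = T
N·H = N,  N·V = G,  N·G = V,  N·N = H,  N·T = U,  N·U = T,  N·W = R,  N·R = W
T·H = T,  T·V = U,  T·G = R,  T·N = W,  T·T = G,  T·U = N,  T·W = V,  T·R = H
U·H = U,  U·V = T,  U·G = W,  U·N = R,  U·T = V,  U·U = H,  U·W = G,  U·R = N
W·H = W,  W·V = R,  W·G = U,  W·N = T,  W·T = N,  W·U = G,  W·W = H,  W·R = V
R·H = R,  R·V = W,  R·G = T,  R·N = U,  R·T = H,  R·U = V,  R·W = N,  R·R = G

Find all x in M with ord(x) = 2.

Identity is H. Compute the order of each non-identity element by repeated multiplication:
  V: V → H  (order 2)
  G: G → H  (order 2)
  N: N → H  (order 2)
  T: T → G → R → H  (order 4)
  U: U → H  (order 2)
  W: W → H  (order 2)
  R: R → G → T → H  (order 4)
Elements of order 2: {G, N, U, V, W}.
(Structurally, M here is isomorphic to the dihedral group D_4.)

{G, N, U, V, W}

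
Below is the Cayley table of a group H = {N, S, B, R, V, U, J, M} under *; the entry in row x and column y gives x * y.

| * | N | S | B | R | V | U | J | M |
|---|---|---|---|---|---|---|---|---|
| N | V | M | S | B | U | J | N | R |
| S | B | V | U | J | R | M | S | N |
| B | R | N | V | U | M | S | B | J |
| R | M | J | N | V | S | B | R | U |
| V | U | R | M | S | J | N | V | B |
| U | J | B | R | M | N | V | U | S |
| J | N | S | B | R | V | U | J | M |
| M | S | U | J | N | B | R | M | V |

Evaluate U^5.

U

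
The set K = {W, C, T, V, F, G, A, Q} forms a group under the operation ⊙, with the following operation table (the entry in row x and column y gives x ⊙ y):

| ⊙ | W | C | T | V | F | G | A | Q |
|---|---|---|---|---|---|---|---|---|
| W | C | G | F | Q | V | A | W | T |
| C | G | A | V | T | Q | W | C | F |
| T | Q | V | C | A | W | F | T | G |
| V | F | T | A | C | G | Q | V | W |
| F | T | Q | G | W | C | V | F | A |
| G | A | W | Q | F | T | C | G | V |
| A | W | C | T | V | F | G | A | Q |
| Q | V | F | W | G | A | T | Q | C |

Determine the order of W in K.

4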